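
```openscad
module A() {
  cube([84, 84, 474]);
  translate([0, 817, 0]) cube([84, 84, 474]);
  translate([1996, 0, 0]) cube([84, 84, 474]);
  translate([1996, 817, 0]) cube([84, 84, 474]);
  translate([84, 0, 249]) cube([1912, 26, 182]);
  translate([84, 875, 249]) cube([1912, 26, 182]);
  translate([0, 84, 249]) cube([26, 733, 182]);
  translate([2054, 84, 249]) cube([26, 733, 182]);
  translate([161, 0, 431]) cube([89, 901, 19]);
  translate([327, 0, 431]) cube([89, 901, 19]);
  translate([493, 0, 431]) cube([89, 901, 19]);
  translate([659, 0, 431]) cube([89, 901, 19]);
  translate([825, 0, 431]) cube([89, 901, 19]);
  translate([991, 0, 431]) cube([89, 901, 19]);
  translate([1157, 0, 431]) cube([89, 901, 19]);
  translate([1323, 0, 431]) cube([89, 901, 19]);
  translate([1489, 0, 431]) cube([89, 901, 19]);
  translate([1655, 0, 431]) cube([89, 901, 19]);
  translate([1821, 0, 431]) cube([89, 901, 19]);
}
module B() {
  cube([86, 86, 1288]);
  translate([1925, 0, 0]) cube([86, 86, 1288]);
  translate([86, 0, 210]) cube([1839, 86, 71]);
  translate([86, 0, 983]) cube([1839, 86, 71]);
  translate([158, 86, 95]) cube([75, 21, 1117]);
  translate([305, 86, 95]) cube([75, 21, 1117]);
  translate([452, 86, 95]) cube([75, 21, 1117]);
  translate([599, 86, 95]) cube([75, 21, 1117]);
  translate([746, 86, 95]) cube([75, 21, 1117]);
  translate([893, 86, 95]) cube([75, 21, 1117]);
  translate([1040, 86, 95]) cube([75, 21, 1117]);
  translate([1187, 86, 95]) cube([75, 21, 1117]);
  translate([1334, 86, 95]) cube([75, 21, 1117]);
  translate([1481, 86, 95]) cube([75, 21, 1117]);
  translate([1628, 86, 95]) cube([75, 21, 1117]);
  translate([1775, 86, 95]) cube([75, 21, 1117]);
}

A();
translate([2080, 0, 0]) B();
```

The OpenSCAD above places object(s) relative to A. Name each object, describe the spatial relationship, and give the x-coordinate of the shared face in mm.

A is a bed frame. B is a fence section. The fence section is against the bed frame's +x side, with their −y faces flush. The x-coordinate of the shared face is 2080 mm.

The bed frame's +x face and the fence section's −x face are both at x = 2080 mm.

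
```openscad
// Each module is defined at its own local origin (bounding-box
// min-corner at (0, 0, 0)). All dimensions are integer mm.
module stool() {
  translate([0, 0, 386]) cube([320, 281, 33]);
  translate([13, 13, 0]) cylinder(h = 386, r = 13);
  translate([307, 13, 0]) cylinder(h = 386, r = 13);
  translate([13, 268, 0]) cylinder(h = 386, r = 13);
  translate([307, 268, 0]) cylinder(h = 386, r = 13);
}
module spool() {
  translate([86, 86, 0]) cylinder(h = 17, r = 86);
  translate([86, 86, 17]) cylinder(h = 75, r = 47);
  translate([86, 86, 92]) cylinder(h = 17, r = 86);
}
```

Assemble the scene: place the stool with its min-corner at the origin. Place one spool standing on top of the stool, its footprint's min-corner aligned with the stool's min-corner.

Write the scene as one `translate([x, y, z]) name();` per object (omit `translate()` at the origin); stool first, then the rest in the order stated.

stool();
translate([0, 0, 419]) spool();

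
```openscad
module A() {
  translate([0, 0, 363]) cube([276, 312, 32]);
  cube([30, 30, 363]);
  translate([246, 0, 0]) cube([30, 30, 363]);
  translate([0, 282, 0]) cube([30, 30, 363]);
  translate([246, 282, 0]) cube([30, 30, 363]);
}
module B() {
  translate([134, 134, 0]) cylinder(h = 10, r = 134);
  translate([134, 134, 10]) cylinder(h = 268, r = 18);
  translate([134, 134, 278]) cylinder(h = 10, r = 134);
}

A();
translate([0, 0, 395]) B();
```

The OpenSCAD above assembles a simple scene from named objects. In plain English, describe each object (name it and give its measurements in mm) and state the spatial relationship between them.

A is a simple wooden stool: a rectangular seat 276 mm (x) by 312 mm (y), 32 mm thick, top face at z = 395 mm, on four square legs, each 30×30 mm in cross-section. The legs rest on z = 0, each flush with a corner of the seat.

B is a spool: two coaxial disc flanges of radius 134 mm and thickness 10 mm, joined by a core cylinder of radius 18 mm and height 268 mm. The lower flange rests on z = 0 and the three cylinders share a vertical axis.

The spool is on top of the stool.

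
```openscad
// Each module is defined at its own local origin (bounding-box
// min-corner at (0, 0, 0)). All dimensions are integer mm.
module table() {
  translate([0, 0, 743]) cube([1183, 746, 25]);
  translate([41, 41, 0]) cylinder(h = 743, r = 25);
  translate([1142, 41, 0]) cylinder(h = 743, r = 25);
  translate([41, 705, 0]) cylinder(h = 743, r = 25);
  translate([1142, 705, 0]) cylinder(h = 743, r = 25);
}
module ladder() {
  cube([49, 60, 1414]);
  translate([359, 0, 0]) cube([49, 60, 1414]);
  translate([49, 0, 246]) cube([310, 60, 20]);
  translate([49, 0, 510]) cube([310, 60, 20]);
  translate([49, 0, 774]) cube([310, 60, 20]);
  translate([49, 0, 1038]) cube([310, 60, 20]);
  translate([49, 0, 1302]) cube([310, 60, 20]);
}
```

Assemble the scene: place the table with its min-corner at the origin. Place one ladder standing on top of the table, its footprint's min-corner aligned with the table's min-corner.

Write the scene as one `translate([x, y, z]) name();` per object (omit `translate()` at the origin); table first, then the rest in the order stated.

table();
translate([0, 0, 768]) ladder();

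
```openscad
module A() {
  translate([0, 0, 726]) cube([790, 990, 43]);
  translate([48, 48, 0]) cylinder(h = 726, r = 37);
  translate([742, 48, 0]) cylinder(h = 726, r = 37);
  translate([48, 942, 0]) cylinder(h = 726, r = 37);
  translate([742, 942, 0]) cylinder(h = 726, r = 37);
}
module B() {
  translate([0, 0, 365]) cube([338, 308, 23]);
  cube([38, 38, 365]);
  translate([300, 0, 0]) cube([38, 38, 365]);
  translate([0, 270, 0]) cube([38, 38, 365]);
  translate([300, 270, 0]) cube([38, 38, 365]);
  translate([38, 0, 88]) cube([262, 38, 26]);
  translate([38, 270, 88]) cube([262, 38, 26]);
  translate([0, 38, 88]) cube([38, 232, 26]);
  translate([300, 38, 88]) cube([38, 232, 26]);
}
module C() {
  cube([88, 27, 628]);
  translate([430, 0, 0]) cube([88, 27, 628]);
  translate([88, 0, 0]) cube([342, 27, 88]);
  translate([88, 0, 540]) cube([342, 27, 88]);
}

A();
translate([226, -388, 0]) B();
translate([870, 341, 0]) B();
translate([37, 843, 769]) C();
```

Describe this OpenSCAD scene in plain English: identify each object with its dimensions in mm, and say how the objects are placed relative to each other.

A is a table with a 790×990 mm rectangular top, 43 mm thick, top surface at z = 769 mm, supported by four round legs of 74 mm diameter, each leg's bounding box inset 11 mm from the nearest pair of top edges, running from the floor.

B is a four-legged stool. The seat is 338×308 mm, 23 mm thick, top at z = 388 mm. It stands on four square legs, each 38×38 mm in cross-section, from z = 0 to the seat underside, each flush with a corner of the seat. Four stretchers, 38 mm wide and 26 mm tall, connect adjacent legs with their undersides at z = 88 mm, each running between the inner faces of the legs it joins and aligned with the legs' outer faces on the other axis.

C is a rectangular picture frame lying in the x–z plane (depth along y). The opening is 342 mm wide (x) by 452 mm tall (z), surrounded by a border 88 mm wide on all four sides. The frame is 27 mm deep and is made of two full-height vertical stiles with two horizontal rails fitted between them.

Two stools sit around the table at the −y, +x sides. The picture frame is on top of the table.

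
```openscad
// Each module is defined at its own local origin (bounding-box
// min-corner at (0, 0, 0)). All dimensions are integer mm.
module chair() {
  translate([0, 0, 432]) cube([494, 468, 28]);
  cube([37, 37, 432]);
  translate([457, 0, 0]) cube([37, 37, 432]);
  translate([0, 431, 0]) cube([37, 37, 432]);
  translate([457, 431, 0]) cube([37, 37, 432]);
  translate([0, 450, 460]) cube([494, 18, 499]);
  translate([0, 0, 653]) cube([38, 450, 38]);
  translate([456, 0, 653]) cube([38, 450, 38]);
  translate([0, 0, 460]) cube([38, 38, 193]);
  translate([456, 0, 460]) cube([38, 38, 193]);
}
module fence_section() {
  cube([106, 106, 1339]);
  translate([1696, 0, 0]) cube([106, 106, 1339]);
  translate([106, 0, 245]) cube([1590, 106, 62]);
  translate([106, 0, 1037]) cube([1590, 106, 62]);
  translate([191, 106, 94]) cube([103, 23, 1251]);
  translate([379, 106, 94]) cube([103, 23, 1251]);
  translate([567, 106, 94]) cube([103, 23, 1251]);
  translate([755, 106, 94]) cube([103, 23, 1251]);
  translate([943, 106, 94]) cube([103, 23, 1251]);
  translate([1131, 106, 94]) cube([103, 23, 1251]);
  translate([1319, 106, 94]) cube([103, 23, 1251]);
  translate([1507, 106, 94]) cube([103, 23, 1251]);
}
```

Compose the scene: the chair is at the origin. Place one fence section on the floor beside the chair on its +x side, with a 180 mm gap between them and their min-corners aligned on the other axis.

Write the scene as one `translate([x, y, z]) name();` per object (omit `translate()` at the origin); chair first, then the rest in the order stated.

chair();
translate([674, 0, 0]) fence_section();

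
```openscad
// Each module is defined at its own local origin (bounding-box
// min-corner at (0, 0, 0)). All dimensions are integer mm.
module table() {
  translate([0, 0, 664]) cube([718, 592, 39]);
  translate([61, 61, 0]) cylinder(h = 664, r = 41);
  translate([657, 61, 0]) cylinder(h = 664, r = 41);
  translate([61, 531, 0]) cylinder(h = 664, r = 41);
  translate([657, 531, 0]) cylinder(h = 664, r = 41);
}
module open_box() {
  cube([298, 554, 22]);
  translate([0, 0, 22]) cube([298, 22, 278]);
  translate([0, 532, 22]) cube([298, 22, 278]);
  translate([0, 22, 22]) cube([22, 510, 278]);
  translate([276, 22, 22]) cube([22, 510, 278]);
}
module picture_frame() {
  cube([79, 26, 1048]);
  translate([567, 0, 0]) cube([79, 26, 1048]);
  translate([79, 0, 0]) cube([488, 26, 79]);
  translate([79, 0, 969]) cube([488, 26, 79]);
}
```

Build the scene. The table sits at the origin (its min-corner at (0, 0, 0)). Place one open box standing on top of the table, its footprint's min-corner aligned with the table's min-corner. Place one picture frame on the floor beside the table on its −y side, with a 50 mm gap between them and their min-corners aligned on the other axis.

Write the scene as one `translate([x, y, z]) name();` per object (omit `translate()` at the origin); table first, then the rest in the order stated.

table();
translate([0, 0, 703]) open_box();
translate([0, -76, 0]) picture_frame();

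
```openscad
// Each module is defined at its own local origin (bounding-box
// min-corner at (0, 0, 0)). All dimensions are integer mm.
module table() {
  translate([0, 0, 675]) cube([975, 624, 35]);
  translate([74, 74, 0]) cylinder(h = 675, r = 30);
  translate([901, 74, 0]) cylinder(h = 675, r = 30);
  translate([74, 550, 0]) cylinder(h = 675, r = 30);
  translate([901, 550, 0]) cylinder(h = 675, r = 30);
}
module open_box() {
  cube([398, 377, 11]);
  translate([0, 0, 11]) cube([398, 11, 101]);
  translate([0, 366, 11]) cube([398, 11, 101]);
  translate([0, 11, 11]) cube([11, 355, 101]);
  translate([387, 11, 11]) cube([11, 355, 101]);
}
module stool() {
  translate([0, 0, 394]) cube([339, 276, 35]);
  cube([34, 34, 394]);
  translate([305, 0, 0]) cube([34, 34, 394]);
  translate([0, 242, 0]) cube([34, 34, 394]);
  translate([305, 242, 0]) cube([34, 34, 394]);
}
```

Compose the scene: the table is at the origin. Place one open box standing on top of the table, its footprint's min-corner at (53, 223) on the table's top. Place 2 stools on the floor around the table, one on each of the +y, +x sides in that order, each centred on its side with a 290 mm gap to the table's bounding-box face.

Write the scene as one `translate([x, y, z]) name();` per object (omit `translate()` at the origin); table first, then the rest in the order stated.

table();
translate([53, 223, 710]) open_box();
translate([318, 914, 0]) stool();
translate([1265, 174, 0]) stool();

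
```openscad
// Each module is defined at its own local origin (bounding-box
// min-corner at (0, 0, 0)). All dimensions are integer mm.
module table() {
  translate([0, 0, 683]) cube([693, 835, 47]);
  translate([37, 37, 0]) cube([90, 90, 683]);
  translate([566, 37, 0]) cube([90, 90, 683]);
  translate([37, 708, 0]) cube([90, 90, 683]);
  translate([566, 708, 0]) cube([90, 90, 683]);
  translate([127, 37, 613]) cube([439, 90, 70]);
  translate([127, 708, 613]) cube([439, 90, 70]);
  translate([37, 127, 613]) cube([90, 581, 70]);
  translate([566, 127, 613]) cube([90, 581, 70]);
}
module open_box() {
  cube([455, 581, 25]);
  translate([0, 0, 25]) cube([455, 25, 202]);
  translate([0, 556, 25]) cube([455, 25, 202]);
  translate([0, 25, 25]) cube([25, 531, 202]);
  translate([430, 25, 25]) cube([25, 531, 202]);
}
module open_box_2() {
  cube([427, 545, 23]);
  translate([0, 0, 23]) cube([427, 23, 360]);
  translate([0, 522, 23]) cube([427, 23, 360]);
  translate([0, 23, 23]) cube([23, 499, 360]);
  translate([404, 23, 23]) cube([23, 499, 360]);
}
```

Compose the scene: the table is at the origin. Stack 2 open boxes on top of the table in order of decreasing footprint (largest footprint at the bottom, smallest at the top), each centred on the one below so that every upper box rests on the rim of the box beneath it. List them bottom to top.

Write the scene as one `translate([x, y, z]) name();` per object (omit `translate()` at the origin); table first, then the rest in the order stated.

table();
translate([119, 127, 730]) open_box();
translate([133, 145, 957]) open_box_2();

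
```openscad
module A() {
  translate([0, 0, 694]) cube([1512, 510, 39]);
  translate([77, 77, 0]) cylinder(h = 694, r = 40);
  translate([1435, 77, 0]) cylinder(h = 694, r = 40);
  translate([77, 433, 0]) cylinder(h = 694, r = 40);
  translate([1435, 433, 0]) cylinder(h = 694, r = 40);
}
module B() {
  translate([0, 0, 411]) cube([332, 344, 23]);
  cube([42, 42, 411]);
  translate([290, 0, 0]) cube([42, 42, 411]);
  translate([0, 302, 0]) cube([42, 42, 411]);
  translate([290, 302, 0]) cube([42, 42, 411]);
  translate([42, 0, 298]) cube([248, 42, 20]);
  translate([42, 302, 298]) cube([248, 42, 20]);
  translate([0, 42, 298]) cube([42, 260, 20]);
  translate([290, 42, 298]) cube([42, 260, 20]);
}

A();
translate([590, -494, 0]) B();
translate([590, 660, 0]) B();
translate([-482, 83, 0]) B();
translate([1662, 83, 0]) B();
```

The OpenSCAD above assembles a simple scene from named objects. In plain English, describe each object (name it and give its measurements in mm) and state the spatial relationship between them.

A is a table with a 1512×510 mm rectangular top, 39 mm thick, top surface at z = 733 mm, supported by four round legs of 80 mm diameter, each leg's bounding box inset 37 mm from the nearest pair of top edges, running from the floor.

B is a four-legged stool. The seat is a 332×344×23 mm slab whose top surface is at z = 434 mm; four square legs, each 42×42 mm in cross-section, run from the floor (z = 0) to the underside of the seat, each flush with a corner of the seat. Four stretchers, 42 mm wide and 20 mm tall, connect adjacent legs with their undersides at z = 298 mm, each running between the inner faces of the legs it joins and aligned with the legs' outer faces on the other axis.

Four stools sit around the table at the −y, +y, −x, +x sides.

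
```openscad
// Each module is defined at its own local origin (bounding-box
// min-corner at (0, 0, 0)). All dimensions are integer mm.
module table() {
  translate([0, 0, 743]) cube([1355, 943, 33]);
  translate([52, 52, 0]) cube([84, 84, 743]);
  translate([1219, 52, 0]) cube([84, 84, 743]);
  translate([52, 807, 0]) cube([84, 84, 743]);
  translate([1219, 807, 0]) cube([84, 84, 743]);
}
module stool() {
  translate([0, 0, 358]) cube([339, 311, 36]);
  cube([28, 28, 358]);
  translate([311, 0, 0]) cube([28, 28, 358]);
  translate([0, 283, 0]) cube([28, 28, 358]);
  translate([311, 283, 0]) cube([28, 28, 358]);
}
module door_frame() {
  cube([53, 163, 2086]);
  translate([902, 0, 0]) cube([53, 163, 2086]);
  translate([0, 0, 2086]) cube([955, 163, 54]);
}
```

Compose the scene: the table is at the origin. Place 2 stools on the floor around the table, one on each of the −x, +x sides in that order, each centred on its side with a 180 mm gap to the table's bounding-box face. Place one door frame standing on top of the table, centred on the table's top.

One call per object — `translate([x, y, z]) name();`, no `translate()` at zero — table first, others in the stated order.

table();
translate([-519, 316, 0]) stool();
translate([1535, 316, 0]) stool();
translate([200, 390, 776]) door_frame();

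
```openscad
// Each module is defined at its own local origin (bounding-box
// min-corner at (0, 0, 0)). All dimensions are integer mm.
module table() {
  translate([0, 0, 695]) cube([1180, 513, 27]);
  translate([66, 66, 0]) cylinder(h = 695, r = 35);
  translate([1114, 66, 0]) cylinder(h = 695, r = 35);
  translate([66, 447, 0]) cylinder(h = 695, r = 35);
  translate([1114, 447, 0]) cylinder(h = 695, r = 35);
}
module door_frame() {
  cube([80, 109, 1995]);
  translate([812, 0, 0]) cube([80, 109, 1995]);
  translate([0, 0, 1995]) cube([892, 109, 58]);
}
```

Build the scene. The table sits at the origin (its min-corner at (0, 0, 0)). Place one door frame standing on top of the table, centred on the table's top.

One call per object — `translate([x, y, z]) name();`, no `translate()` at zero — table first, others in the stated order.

table();
translate([144, 202, 722]) door_frame();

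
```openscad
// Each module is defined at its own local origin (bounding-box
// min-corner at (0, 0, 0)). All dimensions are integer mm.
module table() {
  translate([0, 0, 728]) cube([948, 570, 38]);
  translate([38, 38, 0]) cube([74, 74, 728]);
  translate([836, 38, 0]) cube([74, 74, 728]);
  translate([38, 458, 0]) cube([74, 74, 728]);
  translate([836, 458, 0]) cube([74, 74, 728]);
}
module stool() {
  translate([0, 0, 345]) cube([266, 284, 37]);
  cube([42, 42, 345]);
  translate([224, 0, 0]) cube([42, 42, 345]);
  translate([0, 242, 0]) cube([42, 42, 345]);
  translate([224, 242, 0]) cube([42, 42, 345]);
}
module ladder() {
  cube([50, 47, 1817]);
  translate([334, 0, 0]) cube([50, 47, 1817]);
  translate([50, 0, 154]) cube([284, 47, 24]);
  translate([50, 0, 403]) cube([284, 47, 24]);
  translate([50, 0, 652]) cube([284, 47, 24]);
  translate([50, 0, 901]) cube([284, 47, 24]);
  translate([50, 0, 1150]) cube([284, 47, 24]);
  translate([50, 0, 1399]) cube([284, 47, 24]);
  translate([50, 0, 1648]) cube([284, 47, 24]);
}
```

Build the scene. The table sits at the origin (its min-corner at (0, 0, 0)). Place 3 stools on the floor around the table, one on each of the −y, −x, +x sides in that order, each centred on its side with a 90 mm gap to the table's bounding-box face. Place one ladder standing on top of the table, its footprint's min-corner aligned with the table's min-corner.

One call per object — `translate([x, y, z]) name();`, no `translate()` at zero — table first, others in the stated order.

table();
translate([341, -374, 0]) stool();
translate([-356, 143, 0]) stool();
translate([1038, 143, 0]) stool();
translate([0, 0, 766]) ladder();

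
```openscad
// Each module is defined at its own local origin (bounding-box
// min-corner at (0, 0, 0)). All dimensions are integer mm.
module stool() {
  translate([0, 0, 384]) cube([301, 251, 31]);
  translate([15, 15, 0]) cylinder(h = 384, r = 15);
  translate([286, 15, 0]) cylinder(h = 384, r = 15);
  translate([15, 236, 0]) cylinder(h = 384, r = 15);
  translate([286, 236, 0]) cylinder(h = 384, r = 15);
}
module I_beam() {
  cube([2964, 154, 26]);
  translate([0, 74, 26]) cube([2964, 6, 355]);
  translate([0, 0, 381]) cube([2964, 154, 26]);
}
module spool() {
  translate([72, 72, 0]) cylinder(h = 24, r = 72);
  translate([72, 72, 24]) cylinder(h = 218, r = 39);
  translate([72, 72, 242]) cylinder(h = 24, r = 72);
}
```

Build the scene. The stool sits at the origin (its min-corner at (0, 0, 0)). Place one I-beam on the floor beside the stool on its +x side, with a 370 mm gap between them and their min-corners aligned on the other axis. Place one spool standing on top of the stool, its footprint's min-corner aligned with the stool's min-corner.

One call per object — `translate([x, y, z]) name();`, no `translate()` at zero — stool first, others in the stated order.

stool();
translate([671, 0, 0]) I_beam();
translate([0, 0, 415]) spool();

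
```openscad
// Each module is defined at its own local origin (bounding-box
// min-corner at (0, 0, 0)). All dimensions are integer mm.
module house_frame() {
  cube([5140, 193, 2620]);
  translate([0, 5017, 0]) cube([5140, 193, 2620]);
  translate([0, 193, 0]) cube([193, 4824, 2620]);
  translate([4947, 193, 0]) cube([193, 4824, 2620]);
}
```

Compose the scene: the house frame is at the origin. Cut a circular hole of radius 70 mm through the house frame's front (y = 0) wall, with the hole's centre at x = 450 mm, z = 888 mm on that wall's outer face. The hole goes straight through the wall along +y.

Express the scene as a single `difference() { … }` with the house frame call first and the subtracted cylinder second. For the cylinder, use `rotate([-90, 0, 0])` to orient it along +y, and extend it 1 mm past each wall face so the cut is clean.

difference() {
  house_frame();
  translate([450, -1, 888]) rotate([-90, 0, 0]) cylinder(h = 195, r = 70);
}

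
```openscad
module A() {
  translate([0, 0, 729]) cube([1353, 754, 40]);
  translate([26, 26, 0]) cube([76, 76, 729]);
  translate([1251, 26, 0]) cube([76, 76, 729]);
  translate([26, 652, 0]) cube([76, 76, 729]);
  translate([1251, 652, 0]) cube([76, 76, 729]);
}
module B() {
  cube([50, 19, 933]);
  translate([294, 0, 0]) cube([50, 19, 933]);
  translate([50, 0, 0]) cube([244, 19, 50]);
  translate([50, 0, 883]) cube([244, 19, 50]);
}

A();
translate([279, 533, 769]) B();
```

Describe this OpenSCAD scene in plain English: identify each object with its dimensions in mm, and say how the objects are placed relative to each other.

A is a rectangular dining table. The top is 1353×754×40 mm with its upper surface at z = 769 mm. It stands on four 76×76 mm square legs, each inset 26 mm from the nearest pair of top edges, running from the floor to the underside of the top.

B is a rectangular picture frame lying in the x–z plane (depth along y). The opening is 244 mm wide (x) by 833 mm tall (z), surrounded by a border 50 mm wide on all four sides. The frame is 19 mm deep and is made of two full-height vertical stiles with two horizontal rails fitted between them.

The picture frame is on top of the table.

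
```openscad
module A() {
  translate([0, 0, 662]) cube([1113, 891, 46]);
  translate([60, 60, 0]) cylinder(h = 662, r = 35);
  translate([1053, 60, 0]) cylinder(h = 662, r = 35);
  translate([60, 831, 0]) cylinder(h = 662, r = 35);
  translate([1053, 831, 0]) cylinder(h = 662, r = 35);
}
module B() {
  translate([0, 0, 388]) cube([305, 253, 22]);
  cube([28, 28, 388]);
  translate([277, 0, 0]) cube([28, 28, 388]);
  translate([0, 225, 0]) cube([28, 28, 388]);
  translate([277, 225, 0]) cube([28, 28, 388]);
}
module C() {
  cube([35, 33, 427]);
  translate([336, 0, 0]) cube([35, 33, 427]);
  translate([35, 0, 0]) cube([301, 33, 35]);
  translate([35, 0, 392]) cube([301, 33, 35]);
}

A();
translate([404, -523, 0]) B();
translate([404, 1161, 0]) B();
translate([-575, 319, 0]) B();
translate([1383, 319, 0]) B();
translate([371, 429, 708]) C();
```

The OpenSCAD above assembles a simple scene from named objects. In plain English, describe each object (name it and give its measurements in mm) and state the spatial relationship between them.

A is a rectangular dining table. The top is 1113×891×46 mm with its upper surface at z = 708 mm. It stands on four round legs of 70 mm diameter, each leg's bounding box inset 25 mm from the nearest pair of top edges, running from the floor to the underside of the top.

B is a four-legged stool. The seat is a 305×253×22 mm slab whose top surface is at z = 410 mm; four square legs, each 28×28 mm in cross-section, run from the floor (z = 0) to the underside of the seat, each flush with a corner of the seat.

C is a picture frame with a 301×357 mm rectangular opening (x by z) and a uniform 35 mm border on every side. Frame depth is 33 mm along y. It is built from two vertical stiles running the full outside height and two horizontal rails spanning the gap between the stiles.

Four stools sit around the table at the −y, +y, −x, +x sides. The picture frame is on top of the table, centred.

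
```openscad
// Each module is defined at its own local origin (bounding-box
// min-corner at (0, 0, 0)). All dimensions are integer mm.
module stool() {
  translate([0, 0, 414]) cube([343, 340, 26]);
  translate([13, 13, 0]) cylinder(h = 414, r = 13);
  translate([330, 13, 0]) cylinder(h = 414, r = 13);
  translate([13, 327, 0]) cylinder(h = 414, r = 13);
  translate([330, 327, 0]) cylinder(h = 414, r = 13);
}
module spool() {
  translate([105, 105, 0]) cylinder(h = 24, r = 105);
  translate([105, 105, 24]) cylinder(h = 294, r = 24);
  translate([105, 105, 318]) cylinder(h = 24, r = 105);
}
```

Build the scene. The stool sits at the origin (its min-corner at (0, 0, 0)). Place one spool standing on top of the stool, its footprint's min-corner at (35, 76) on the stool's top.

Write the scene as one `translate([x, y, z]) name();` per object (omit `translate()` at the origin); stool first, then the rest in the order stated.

stool();
translate([35, 76, 440]) spool();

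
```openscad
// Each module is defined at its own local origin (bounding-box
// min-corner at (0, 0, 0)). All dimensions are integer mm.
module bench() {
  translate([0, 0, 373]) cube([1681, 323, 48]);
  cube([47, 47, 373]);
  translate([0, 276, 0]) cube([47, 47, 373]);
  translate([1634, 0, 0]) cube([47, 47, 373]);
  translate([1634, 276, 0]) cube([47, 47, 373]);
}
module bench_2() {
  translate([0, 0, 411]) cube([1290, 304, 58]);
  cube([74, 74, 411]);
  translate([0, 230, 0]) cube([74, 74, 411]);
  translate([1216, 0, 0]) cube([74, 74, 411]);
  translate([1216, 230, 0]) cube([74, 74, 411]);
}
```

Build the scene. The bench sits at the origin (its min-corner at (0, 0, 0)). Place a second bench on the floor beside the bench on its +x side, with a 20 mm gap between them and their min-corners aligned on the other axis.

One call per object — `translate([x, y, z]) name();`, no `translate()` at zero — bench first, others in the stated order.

bench();
translate([1701, 0, 0]) bench_2();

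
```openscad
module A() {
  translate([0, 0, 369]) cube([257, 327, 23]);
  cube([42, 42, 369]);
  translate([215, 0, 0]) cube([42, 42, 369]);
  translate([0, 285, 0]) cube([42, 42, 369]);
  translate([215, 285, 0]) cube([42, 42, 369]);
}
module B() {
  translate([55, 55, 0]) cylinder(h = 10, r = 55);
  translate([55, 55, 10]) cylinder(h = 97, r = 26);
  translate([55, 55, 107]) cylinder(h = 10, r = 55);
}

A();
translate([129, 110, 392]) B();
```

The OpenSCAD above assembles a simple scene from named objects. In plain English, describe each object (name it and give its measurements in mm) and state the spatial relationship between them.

A is a simple wooden stool: a rectangular seat 257 mm (x) by 327 mm (y), 23 mm thick, top face at z = 392 mm, on four square legs, each 42×42 mm in cross-section. The legs rest on z = 0, each flush with a corner of the seat.

B is a spool: two coaxial disc flanges of radius 55 mm and thickness 10 mm, joined by a core cylinder of radius 26 mm and height 97 mm. The lower flange rests on z = 0 and the three cylinders share a vertical axis.

The spool is on top of the stool.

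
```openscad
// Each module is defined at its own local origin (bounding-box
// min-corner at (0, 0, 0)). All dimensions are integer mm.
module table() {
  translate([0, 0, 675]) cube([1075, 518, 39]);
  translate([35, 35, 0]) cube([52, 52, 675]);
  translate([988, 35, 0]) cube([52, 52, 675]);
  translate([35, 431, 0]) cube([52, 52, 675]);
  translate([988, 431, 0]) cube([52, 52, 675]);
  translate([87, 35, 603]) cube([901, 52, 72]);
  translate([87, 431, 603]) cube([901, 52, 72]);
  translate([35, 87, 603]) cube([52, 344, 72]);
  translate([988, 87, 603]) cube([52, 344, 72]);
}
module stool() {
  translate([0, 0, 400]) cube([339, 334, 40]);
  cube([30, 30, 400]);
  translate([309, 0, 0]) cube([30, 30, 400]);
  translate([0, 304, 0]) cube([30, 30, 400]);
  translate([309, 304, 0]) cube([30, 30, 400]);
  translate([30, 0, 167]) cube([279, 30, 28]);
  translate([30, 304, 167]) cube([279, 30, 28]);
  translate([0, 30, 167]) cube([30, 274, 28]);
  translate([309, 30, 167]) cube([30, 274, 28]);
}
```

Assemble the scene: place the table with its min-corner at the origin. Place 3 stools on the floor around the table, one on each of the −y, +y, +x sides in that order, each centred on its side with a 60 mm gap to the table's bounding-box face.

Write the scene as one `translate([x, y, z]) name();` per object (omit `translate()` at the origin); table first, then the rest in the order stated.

table();
translate([368, -394, 0]) stool();
translate([368, 578, 0]) stool();
translate([1135, 92, 0]) stool();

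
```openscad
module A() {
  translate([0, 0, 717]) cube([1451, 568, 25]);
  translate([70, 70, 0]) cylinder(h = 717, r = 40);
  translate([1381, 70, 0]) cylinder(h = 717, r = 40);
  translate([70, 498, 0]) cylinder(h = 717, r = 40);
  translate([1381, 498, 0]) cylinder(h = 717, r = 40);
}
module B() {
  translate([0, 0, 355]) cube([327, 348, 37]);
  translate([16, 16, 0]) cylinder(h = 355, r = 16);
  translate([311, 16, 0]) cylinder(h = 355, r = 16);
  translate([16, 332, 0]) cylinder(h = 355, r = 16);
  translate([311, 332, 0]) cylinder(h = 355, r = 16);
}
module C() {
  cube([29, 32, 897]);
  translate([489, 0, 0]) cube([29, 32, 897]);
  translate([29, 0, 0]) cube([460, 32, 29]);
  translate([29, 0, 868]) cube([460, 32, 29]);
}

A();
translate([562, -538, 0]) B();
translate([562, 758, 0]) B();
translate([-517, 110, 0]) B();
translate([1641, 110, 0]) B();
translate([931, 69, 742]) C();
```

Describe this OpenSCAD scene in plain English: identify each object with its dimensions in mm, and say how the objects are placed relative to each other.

A is a rectangular dining table. The top is 1451×568×25 mm with its upper surface at z = 742 mm. It stands on four round legs of 80 mm diameter, each leg's bounding box inset 30 mm from the nearest pair of top edges, running from the floor to the underside of the top.

B is a simple wooden stool: a rectangular seat 327 mm (x) by 348 mm (y), 37 mm thick, top face at z = 392 mm, on four round legs, each 32 mm in diameter. The legs rest on z = 0, each leg's axis is inset half a diameter from the nearest pair of seat edges (so the leg's bounding box is flush with the corner).

C is a rectangular picture frame lying in the x–z plane (depth along y). The opening is 460 mm wide (x) by 839 mm tall (z), surrounded by a border 29 mm wide on all four sides. The frame is 32 mm deep and is made of two full-height vertical stiles with two horizontal rails fitted between them.

Four stools sit around the table at the −y, +y, −x, +x sides. The picture frame is on top of the table.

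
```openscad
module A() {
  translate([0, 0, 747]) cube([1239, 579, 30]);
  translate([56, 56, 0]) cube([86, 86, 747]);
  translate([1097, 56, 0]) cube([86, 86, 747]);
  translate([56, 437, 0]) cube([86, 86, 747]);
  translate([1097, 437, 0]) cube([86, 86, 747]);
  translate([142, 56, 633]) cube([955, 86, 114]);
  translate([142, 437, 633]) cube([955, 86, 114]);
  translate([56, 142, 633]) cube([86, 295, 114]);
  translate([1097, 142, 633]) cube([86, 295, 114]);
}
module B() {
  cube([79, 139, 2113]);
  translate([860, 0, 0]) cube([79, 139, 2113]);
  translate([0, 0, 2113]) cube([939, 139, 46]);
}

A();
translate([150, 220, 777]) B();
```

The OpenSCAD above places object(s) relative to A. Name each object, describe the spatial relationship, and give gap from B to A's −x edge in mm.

A is a table. B is a door frame. The door frame is on top of the table, centred. The gap from the door frame to the table's −x edge is 150 mm.

The door frame's min-x is at 150; the table's min-x is 0; gap = 150 mm.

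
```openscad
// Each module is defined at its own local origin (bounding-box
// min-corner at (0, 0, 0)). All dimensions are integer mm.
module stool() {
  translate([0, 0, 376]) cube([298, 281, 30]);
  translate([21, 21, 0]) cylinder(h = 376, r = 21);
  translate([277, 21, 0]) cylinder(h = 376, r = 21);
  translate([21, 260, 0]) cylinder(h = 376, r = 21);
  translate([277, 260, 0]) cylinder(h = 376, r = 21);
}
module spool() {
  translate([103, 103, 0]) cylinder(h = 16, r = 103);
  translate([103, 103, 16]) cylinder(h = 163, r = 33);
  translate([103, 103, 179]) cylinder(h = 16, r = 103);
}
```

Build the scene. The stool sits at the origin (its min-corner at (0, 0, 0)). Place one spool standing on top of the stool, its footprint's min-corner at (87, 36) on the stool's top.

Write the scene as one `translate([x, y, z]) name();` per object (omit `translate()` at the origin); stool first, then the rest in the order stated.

stool();
translate([87, 36, 406]) spool();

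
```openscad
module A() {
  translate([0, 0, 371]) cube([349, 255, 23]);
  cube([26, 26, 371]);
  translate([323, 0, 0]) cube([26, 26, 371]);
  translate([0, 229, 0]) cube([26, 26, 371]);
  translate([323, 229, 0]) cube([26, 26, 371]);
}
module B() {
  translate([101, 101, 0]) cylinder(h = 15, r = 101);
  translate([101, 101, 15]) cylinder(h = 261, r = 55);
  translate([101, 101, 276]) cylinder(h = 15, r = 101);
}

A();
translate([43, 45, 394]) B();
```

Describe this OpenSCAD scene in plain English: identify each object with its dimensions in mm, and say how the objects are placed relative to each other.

A is a simple wooden stool: a rectangular seat 349 mm (x) by 255 mm (y), 23 mm thick, top face at z = 394 mm, on four square legs, each 26×26 mm in cross-section. The legs rest on z = 0, each flush with a corner of the seat.

B is a spool: two coaxial disc flanges of radius 101 mm and thickness 15 mm, joined by a core cylinder of radius 55 mm and height 261 mm. The lower flange rests on z = 0 and the three cylinders share a vertical axis.

The spool is on top of the stool.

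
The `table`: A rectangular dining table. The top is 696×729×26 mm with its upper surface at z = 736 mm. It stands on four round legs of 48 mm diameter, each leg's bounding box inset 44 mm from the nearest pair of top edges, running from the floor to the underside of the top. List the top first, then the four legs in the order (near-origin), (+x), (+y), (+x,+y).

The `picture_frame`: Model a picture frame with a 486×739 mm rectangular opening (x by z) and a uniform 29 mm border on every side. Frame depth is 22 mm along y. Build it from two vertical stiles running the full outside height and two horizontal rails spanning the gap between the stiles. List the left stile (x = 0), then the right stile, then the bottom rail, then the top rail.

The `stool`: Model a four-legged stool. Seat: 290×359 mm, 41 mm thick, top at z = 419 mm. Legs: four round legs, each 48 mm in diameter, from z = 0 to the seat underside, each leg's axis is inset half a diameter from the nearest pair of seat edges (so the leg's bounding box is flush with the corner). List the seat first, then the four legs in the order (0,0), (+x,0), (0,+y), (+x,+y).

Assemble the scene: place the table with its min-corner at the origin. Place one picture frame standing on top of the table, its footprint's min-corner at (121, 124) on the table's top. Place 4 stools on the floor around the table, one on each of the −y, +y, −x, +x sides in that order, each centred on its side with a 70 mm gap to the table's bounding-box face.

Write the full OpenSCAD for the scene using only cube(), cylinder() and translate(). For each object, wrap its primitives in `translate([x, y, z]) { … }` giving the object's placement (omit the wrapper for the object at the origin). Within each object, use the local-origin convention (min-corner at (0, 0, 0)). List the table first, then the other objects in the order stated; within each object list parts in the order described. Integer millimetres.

translate([0, 0, 710]) cube([696, 729, 26]);
translate([68, 68, 0]) cylinder(h = 710, r = 24);
translate([628, 68, 0]) cylinder(h = 710, r = 24);
translate([68, 661, 0]) cylinder(h = 710, r = 24);
translate([628, 661, 0]) cylinder(h = 710, r = 24);
translate([121, 124, 736]) {
  cube([29, 22, 797]);
  translate([515, 0, 0]) cube([29, 22, 797]);
  translate([29, 0, 0]) cube([486, 22, 29]);
  translate([29, 0, 768]) cube([486, 22, 29]);
}
translate([203, -429, 0]) {
  translate([0, 0, 378]) cube([290, 359, 41]);
  translate([24, 24, 0]) cylinder(h = 378, r = 24);
  translate([266, 24, 0]) cylinder(h = 378, r = 24);
  translate([24, 335, 0]) cylinder(h = 378, r = 24);
  translate([266, 335, 0]) cylinder(h = 378, r = 24);
}
translate([203, 799, 0]) {
  translate([0, 0, 378]) cube([290, 359, 41]);
  translate([24, 24, 0]) cylinder(h = 378, r = 24);
  translate([266, 24, 0]) cylinder(h = 378, r = 24);
  translate([24, 335, 0]) cylinder(h = 378, r = 24);
  translate([266, 335, 0]) cylinder(h = 378, r = 24);
}
translate([-360, 185, 0]) {
  translate([0, 0, 378]) cube([290, 359, 41]);
  translate([24, 24, 0]) cylinder(h = 378, r = 24);
  translate([266, 24, 0]) cylinder(h = 378, r = 24);
  translate([24, 335, 0]) cylinder(h = 378, r = 24);
  translate([266, 335, 0]) cylinder(h = 378, r = 24);
}
translate([766, 185, 0]) {
  translate([0, 0, 378]) cube([290, 359, 41]);
  translate([24, 24, 0]) cylinder(h = 378, r = 24);
  translate([266, 24, 0]) cylinder(h = 378, r = 24);
  translate([24, 335, 0]) cylinder(h = 378, r = 24);
  translate([266, 335, 0]) cylinder(h = 378, r = 24);
}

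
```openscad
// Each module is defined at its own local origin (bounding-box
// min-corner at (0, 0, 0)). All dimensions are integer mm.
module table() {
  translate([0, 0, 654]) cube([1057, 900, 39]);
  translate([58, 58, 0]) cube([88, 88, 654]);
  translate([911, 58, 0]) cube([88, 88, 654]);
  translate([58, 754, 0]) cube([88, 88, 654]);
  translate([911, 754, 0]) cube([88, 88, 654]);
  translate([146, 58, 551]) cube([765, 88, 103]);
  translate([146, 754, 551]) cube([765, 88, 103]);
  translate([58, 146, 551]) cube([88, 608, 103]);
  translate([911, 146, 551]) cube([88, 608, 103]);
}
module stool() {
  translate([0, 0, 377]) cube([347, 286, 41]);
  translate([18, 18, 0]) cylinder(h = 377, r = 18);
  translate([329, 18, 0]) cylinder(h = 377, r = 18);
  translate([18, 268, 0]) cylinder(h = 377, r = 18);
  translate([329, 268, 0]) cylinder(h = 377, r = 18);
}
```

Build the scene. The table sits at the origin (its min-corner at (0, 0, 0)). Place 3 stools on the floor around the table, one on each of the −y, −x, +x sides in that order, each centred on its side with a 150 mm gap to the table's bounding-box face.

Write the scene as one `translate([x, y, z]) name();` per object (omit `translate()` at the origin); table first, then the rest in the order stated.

table();
translate([355, -436, 0]) stool();
translate([-497, 307, 0]) stool();
translate([1207, 307, 0]) stool();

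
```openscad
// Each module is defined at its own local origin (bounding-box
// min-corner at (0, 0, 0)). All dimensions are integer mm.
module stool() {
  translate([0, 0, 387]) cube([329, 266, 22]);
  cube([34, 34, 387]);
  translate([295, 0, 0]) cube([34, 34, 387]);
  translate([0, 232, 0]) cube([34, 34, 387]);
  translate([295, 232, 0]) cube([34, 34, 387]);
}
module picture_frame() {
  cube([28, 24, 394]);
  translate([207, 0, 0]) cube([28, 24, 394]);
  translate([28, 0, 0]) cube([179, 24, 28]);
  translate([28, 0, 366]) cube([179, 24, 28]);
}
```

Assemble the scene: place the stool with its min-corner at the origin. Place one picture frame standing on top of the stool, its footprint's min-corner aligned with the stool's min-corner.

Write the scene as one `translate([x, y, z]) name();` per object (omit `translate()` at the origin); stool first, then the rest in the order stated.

stool();
translate([0, 0, 409]) picture_frame();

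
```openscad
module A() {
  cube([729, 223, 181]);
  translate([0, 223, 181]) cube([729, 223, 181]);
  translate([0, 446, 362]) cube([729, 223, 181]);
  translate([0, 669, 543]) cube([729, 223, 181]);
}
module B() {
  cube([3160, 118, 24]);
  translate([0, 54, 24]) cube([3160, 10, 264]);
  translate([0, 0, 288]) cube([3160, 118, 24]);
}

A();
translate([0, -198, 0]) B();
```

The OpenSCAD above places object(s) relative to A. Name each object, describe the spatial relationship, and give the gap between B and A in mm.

The I-beam's nearest face is 80 mm from the staircase's −y face.

A is a staircase. B is an I-beam. The I-beam is on the floor beside the staircase on its −y side. The gap between the I-beam and the staircase is 80 mm.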